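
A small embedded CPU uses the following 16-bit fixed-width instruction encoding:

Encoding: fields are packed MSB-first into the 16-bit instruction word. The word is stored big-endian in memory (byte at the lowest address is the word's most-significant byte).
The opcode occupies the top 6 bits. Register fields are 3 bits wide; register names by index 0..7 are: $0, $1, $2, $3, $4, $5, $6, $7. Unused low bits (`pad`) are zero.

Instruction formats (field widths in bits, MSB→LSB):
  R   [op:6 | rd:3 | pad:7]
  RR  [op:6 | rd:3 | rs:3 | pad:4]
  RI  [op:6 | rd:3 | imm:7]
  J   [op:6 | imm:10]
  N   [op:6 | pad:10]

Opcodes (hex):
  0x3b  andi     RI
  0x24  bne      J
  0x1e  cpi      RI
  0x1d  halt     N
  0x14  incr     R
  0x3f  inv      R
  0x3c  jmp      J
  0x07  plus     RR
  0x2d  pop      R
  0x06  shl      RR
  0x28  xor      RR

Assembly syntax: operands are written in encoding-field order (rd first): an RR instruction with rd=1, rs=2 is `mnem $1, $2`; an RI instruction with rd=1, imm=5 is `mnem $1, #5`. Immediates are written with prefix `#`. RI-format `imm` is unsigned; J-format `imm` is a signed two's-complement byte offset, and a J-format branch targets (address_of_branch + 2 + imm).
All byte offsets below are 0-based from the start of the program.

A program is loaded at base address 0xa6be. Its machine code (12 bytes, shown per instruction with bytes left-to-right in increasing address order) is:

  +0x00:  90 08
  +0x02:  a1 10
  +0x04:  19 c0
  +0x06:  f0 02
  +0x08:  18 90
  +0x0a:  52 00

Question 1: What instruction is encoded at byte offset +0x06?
jmp #2

off 0x06: read f0 02 as big → 0xf002
  opcode bits[15:10]=0x3c: jmp/J
  imm: (w>>0)&0x3ff=0x2 → #2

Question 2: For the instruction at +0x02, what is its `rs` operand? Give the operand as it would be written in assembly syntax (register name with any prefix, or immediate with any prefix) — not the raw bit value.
$1

+0x02: a1 10 ⇒ word 0xa110 (big)
  opcode bits[15:10]=0x28: xor/RR
  rd: (w>>7)&0x7=0x2 → $2
  rs: (w>>4)&0x7=0x1 → $1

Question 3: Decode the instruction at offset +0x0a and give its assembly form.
off 0x0a: read 52 00 as big → 0x5200
  op=0x5200>>10=0x14 ⇒ incr (R)
  rd@[9:7]=0x4 ⇒ $4

incr $4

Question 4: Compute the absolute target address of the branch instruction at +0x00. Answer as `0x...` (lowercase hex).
[00] 90 08 → 0x9008
  op=0x9008>>10=0x24 ⇒ bne (J)
  imm@[9:0]=0x8 ⇒ #8
  target = base 0xa6be + off 0x00 + 2 + imm 8 = 0xa6c8

0xa6c8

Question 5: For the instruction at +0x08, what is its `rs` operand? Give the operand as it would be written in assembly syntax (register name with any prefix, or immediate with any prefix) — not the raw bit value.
$1

@+08  big-endian(18 90) = 0x1890
  op=0x1890>>10=0x6 ⇒ shl (RR)
  rd: (w>>7)&0x7=0x1 → $1
  rs: (w>>4)&0x7=0x1 → $1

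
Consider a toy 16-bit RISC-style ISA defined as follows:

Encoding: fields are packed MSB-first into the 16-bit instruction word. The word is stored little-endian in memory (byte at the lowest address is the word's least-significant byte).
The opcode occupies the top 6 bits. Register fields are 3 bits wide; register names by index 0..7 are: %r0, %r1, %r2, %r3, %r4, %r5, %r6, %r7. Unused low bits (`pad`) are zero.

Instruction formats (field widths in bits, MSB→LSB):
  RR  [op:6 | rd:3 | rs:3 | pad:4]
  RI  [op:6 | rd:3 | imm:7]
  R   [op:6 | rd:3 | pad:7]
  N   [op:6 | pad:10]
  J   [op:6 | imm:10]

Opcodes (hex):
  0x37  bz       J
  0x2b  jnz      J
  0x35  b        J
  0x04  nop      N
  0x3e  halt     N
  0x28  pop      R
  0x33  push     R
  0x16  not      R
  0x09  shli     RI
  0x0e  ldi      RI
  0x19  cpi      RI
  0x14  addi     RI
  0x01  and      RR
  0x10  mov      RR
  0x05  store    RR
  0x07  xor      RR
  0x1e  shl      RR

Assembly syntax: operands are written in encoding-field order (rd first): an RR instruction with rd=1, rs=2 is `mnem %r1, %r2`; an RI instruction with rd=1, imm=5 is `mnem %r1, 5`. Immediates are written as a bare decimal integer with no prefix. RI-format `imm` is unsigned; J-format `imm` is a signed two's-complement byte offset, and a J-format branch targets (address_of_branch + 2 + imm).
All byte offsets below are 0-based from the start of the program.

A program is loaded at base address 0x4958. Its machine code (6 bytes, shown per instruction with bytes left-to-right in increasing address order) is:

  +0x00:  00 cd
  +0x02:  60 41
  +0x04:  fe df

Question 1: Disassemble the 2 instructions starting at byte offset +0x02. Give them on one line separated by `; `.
mov %r2, %r6; bz -2

off 0x02: read 60 41 as little → 0x4160
  top 6b → 0x10 → mov [RR]
  [9:7] rd=2 = %r2
  [6:4] rs=6 = %r6
off 0x04: read fe df as little → 0xdffe
  top 6b → 0x37 → bz [J]
  [9:0] imm=1022 (s10→-2) = -2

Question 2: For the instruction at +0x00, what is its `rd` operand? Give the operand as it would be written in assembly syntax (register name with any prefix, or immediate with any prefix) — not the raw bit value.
+0x00: 00 cd ⇒ word 0xcd00 (little)
  opcode bits[15:10]=0x33: push/R
  [9:7] rd=2 = %r2

%r2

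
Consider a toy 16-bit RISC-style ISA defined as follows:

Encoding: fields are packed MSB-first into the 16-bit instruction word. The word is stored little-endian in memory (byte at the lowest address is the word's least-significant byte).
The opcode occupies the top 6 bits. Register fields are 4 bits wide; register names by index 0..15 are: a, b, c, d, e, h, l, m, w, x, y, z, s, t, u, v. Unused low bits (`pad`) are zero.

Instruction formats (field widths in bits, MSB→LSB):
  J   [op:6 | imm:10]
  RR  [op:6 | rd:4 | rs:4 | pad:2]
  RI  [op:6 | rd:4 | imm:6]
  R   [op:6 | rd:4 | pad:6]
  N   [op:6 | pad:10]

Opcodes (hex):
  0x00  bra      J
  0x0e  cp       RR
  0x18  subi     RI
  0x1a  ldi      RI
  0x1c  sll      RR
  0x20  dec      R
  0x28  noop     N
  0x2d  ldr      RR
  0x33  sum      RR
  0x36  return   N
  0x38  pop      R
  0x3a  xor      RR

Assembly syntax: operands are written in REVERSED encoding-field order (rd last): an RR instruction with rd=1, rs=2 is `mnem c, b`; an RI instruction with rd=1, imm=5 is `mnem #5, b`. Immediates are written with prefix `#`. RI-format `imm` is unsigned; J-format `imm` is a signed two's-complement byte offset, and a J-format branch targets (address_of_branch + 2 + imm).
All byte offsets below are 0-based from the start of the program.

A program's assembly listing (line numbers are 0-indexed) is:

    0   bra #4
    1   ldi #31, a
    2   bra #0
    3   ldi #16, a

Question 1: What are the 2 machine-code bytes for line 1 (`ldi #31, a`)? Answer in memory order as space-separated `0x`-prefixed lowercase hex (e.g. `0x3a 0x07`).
line 1 (ldi): pack op=0x1a:6|rd=0:4|imm=31:6 = 0x681f; little→ 1f 68

0x1f 0x68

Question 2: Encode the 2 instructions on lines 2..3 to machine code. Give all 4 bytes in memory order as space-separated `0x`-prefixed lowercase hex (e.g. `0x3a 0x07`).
L2: bra op=0x0:6|imm=0:10 ⇒ 0x0000 ⇒ little 00 00
L3: ldi op=0x1a:6|rd=0:4|imm=16:6 ⇒ 0x6810 ⇒ little 10 68

0x00 0x00 0x10 0x68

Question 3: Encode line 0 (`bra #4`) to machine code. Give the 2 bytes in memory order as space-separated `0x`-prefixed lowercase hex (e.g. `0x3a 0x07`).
line 0 (bra): pack op=0x0:6|imm=4:10 = 0x0004; little→ 04 00

0x04 0x00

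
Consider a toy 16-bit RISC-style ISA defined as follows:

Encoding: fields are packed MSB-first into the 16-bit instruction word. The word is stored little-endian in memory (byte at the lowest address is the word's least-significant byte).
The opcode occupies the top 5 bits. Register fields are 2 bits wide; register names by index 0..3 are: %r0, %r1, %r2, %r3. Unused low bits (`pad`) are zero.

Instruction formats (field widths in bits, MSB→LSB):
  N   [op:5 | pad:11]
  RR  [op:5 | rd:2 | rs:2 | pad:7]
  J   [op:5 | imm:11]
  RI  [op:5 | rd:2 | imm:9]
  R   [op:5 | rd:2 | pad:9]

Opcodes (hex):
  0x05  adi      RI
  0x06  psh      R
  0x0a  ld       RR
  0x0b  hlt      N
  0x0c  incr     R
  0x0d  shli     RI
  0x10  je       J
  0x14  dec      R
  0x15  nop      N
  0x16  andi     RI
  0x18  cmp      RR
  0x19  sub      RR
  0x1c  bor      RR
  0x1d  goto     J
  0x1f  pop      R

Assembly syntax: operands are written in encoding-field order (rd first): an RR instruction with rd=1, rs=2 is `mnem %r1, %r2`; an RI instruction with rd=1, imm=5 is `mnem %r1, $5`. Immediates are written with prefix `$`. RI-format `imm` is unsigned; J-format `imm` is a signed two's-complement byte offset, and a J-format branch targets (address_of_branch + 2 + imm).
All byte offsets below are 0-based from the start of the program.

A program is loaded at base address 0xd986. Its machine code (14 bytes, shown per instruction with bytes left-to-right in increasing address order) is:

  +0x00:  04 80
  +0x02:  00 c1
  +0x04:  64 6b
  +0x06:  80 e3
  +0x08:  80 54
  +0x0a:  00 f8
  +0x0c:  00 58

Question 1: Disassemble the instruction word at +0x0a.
[0a] 00 f8 → 0xf800
  top 5b → 0x1f → pop [R]
  [10:9] rd=0 = %r0

pop %r0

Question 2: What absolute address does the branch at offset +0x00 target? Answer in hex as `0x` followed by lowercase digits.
+0x00: 04 80 ⇒ word 0x8004 (little)
  top 5b → 0x10 → je [J]
  [10:0] imm=4 = $4
  target = base 0xd986 + off 0x00 + 2 + imm 4 = 0xd98c

0xd98c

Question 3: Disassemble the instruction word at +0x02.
cmp %r0, %r2

@+02  little-endian(00 c1) = 0xc100
  opcode bits[15:11]=0x18: cmp/RR
  rd: (w>>9)&0x3=0x0 → %r0
  rs: (w>>7)&0x3=0x2 → %r2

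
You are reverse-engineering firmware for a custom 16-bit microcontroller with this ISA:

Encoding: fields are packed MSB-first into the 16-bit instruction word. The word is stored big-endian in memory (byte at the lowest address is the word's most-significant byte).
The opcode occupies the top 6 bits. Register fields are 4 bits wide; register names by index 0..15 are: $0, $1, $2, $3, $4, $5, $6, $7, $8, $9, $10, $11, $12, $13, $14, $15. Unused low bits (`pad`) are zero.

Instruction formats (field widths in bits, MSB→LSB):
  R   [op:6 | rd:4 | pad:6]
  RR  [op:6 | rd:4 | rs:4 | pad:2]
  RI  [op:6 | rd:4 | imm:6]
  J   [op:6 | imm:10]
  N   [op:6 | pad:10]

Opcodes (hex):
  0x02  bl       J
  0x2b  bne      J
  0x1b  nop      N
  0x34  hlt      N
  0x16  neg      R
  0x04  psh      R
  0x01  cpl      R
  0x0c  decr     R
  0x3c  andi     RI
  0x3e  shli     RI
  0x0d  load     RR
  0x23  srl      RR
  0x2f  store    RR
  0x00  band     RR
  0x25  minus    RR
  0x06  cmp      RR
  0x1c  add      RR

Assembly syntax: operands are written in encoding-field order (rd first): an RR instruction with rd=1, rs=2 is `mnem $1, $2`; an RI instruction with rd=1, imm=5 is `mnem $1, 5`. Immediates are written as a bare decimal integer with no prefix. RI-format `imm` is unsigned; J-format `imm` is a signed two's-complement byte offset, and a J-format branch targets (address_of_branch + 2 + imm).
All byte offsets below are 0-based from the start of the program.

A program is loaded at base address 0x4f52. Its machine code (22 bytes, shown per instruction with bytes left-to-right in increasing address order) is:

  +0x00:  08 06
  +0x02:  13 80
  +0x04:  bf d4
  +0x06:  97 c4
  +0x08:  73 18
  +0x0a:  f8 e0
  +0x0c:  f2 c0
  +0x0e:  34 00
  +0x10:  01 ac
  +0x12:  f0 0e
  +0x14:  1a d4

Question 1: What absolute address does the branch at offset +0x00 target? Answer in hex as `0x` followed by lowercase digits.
off 0x00: read 08 06 as big → 0x0806
  opcode bits[15:10]=0x2: bl/J
  imm@[9:0]=0x6 ⇒ 6
  target = base 0x4f52 + off 0x00 + 2 + imm 6 = 0x4f5a

0x4f5a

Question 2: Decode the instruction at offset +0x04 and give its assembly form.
+0x04: bf d4 ⇒ word 0xbfd4 (big)
  top 6b → 0x2f → store [RR]
  rd: (w>>6)&0xf=0xf → $15
  rs: (w>>2)&0xf=0x5 → $5

store $15, $5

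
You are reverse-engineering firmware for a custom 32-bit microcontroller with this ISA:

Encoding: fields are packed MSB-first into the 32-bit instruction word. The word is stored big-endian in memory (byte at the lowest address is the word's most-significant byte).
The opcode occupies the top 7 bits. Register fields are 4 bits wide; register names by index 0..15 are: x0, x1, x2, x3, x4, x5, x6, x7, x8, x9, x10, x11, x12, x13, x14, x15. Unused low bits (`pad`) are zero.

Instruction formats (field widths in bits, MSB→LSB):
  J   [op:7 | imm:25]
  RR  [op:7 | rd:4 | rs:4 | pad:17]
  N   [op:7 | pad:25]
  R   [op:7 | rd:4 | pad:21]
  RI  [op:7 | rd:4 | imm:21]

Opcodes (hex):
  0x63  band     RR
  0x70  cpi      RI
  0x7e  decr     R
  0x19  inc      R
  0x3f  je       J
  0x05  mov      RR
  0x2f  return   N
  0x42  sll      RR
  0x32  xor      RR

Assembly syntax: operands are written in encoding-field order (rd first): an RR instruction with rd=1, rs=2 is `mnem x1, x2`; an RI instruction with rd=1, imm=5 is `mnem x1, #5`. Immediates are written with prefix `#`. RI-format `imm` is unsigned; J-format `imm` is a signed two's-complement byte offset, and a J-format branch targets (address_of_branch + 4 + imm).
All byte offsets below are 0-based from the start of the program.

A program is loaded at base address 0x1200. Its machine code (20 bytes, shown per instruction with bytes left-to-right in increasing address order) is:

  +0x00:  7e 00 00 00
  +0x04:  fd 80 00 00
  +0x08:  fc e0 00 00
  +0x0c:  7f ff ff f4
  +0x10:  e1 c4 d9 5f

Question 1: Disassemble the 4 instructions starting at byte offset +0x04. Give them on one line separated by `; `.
decr x12; decr x7; je #-12; cpi x14, #317791

@+04  big-endian(fd 80 00 00) = 0xfd800000
  op=0xfd800000>>25=0x7e ⇒ decr (R)
  rd@[24:21]=0xc ⇒ x12
@+08  big-endian(fc e0 00 00) = 0xfce00000
  op=0xfce00000>>25=0x7e ⇒ decr (R)
  rd@[24:21]=0x7 ⇒ x7
@+0c  big-endian(7f ff ff f4) = 0x7ffffff4
  op=0x7ffffff4>>25=0x3f ⇒ je (J)
  imm@[24:0]=0x1fffff4 (s25→-12) ⇒ #-12
@+10  big-endian(e1 c4 d9 5f) = 0xe1c4d95f
  op=0xe1c4d95f>>25=0x70 ⇒ cpi (RI)
  rd@[24:21]=0xe ⇒ x14
  imm@[20:0]=0x4d95f ⇒ #317791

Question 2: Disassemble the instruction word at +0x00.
off 0x00: read 7e 00 00 00 as big → 0x7e000000
  opcode bits[31:25]=0x3f: je/J
  imm: (w>>0)&0x1ffffff=0x0 → #0

je #0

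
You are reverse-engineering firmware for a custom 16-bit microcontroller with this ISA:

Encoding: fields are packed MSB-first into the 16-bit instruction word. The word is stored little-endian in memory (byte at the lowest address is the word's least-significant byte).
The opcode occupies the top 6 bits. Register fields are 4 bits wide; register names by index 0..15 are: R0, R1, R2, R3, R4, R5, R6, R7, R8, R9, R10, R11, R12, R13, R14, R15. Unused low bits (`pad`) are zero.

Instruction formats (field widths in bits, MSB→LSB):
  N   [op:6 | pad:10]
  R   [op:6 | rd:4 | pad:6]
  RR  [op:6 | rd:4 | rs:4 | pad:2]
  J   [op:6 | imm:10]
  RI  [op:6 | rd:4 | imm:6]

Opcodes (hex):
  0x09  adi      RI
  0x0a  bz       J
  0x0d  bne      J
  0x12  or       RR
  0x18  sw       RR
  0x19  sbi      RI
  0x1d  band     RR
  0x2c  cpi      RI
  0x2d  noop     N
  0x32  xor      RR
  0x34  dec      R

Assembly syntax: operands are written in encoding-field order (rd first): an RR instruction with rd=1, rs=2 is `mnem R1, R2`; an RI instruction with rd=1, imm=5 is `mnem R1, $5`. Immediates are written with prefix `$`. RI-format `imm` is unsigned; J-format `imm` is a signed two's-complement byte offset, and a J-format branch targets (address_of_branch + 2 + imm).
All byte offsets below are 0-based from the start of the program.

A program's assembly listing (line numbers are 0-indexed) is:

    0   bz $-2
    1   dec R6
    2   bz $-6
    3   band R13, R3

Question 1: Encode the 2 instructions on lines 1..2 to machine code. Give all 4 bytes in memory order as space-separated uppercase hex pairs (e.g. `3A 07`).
1. dec fields op=0x34:6|rd=6:4|pad=0:6 → word d180h → 80 d1
2. bz fields op=0xa:6|imm=-6:10 → word 2bfah → fa 2b

80 D1 FA 2B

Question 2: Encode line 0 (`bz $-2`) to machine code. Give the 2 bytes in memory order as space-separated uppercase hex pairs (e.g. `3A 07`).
0. bz fields op=0xa:6|imm=-2:10 → word 2bfeh → fe 2b

FE 2B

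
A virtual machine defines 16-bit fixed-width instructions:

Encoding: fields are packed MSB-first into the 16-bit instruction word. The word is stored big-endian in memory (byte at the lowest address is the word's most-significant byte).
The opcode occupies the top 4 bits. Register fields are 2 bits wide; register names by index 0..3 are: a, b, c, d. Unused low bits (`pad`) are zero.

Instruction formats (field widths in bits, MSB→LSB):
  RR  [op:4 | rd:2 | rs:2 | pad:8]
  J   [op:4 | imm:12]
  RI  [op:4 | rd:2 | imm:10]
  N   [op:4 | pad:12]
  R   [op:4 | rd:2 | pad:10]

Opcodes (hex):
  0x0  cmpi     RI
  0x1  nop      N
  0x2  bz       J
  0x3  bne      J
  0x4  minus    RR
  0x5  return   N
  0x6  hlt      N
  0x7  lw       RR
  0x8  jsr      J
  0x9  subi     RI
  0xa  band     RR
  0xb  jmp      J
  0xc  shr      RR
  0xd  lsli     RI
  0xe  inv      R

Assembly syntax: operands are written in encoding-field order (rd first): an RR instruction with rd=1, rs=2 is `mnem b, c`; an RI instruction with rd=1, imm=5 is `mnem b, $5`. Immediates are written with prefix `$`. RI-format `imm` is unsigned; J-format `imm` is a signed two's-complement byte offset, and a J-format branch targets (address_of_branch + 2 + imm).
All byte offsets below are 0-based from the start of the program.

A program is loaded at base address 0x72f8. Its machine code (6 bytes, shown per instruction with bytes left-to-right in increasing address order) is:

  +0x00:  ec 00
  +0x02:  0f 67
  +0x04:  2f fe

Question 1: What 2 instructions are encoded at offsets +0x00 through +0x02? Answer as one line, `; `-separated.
inv d; cmpi d, $871

@+00  big-endian(ec 00) = 0xec00
  op=0xec00>>12=0xe ⇒ inv (R)
  [11:10] rd=3 = d
@+02  big-endian(0f 67) = 0x0f67
  op=0x0f67>>12=0x0 ⇒ cmpi (RI)
  [11:10] rd=3 = d
  [9:0] imm=871 = $871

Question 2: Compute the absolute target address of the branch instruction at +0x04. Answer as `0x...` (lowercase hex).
0x72fc

@+04  big-endian(2f fe) = 0x2ffe
  op=0x2ffe>>12=0x2 ⇒ bz (J)
  imm: (w>>0)&0xfff=0xffe (s12→-2) → $-2
  target = base 0x72f8 + off 0x04 + 2 + imm -2 = 0x72fc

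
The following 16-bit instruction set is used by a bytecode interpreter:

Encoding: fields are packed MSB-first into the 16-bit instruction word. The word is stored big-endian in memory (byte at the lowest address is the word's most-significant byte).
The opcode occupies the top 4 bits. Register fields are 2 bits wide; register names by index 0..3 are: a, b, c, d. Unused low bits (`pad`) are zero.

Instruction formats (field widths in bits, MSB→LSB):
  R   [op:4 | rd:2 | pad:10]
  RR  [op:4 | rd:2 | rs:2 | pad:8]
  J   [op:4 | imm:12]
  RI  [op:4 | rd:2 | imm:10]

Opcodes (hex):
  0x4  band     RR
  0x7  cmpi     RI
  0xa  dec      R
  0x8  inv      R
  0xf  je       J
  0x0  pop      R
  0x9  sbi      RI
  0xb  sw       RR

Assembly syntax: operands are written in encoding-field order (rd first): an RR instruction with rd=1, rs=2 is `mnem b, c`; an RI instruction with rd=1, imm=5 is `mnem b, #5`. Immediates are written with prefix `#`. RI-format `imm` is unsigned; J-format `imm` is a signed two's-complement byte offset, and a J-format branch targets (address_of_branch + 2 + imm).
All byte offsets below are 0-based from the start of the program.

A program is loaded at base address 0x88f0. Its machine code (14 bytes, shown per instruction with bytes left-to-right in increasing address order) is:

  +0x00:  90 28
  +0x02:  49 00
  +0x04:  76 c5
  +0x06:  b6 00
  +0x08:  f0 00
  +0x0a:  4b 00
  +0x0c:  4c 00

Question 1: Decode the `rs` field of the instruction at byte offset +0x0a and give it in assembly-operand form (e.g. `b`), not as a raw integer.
+0x0a: 4b 00 ⇒ word 0x4b00 (big)
  opcode bits[15:12]=0x4: band/RR
  [11:10] rd=2 = c
  [9:8] rs=3 = d

d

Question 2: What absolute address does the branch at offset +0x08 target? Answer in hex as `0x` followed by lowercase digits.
@+08  big-endian(f0 00) = 0xf000
  opcode bits[15:12]=0xf: je/J
  [11:0] imm=0 = #0
  target = base 0x88f0 + off 0x08 + 2 + imm 0 = 0x88fa

0x88fa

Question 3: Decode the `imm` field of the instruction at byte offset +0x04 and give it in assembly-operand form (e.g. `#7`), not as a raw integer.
#709

off 0x04: read 76 c5 as big → 0x76c5
  opcode bits[15:12]=0x7: cmpi/RI
  rd: (w>>10)&0x3=0x1 → b
  imm: (w>>0)&0x3ff=0x2c5 → #709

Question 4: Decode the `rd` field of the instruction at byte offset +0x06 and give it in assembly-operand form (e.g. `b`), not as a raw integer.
[06] b6 00 → 0xb600
  top 4b → 0xb → sw [RR]
  rd: (w>>10)&0x3=0x1 → b
  rs: (w>>8)&0x3=0x2 → c

b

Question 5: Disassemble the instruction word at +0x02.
band c, b

[02] 49 00 → 0x4900
  top 4b → 0x4 → band [RR]
  rd: (w>>10)&0x3=0x2 → c
  rs: (w>>8)&0x3=0x1 → b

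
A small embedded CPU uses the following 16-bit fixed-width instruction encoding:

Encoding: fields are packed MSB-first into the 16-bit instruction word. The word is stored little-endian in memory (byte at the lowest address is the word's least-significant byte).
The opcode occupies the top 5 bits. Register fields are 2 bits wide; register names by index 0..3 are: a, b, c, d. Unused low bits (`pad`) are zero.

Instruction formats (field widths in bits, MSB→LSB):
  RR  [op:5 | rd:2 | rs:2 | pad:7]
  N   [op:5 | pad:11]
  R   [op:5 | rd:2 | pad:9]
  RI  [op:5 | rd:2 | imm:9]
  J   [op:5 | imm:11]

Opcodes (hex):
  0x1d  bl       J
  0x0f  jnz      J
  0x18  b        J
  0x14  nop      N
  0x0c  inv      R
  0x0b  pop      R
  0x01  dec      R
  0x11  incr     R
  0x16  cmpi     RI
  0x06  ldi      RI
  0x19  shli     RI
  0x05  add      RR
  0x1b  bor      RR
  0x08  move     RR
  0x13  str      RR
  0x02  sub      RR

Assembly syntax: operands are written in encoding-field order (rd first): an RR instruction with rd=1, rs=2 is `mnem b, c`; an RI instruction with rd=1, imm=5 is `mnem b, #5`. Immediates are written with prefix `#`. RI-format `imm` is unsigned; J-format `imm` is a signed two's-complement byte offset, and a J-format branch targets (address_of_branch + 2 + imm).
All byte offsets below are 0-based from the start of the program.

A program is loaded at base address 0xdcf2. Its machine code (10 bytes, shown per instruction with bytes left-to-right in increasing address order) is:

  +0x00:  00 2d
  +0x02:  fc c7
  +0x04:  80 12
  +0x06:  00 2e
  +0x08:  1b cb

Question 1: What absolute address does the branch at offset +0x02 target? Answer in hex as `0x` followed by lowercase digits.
0xdcf2

off 0x02: read fc c7 as little → 0xc7fc
  top 5b → 0x18 → b [J]
  imm@[10:0]=0x7fc (s11→-4) ⇒ #-4
  target = base 0xdcf2 + off 0x02 + 2 + imm -4 = 0xdcf2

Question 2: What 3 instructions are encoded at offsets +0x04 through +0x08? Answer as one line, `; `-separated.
+0x04: 80 12 ⇒ word 0x1280 (little)
  top 5b → 0x2 → sub [RR]
  [10:9] rd=1 = b
  [8:7] rs=1 = b
+0x06: 00 2e ⇒ word 0x2e00 (little)
  top 5b → 0x5 → add [RR]
  [10:9] rd=3 = d
  [8:7] rs=0 = a
+0x08: 1b cb ⇒ word 0xcb1b (little)
  top 5b → 0x19 → shli [RI]
  [10:9] rd=1 = b
  [8:0] imm=283 = #283

sub b, b; add d, a; shli b, #283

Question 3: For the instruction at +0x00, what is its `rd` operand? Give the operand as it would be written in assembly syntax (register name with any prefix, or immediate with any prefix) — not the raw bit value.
[00] 00 2d → 0x2d00
  opcode bits[15:11]=0x5: add/RR
  rd@[10:9]=0x2 ⇒ c
  rs@[8:7]=0x2 ⇒ c

c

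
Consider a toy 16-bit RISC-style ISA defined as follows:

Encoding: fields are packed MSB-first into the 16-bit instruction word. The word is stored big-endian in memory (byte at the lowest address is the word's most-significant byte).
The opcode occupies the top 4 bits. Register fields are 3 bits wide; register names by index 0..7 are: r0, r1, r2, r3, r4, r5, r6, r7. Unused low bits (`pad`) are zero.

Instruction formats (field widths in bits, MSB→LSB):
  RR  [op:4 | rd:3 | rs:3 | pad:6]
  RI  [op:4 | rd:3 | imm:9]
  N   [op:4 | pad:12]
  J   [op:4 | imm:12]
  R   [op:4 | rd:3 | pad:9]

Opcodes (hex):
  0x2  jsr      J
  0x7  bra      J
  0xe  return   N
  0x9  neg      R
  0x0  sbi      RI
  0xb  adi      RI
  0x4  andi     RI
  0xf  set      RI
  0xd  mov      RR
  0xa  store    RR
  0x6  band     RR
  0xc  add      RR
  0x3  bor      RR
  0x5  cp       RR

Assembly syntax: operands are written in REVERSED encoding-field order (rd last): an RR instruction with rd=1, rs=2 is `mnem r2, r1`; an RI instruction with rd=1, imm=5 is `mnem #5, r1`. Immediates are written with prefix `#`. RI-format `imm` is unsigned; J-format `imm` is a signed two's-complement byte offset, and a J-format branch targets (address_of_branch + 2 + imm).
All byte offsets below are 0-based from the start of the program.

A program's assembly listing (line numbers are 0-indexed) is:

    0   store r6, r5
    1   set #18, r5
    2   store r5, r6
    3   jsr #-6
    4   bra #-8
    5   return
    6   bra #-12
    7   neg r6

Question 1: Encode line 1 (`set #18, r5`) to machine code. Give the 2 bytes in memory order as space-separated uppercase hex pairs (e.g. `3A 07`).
line 1 (set): pack op=0xf:4|rd=5:3|imm=18:9 = 0xfa12; big→ fa 12

FA 12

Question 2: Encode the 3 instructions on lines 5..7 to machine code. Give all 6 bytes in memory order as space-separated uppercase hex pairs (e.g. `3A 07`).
L5: return op=0xe:4|pad=0:12 ⇒ 0xe000 ⇒ big e0 00
L6: bra op=0x7:4|imm=-12:12 ⇒ 0x7ff4 ⇒ big 7f f4
L7: neg op=0x9:4|rd=6:3|pad=0:9 ⇒ 0x9c00 ⇒ big 9c 00

E0 00 7F F4 9C 00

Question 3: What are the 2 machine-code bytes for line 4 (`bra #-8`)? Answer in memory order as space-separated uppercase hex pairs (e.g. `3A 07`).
7F F8

4. bra fields op=0x7:4|imm=-8:12 → word 7ff8h → 7f f8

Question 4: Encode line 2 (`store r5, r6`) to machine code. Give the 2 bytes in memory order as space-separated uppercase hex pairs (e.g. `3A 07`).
2. store fields op=0xa:4|rd=6:3|rs=5:3|pad=0:6 → word ad40h → ad 40

AD 40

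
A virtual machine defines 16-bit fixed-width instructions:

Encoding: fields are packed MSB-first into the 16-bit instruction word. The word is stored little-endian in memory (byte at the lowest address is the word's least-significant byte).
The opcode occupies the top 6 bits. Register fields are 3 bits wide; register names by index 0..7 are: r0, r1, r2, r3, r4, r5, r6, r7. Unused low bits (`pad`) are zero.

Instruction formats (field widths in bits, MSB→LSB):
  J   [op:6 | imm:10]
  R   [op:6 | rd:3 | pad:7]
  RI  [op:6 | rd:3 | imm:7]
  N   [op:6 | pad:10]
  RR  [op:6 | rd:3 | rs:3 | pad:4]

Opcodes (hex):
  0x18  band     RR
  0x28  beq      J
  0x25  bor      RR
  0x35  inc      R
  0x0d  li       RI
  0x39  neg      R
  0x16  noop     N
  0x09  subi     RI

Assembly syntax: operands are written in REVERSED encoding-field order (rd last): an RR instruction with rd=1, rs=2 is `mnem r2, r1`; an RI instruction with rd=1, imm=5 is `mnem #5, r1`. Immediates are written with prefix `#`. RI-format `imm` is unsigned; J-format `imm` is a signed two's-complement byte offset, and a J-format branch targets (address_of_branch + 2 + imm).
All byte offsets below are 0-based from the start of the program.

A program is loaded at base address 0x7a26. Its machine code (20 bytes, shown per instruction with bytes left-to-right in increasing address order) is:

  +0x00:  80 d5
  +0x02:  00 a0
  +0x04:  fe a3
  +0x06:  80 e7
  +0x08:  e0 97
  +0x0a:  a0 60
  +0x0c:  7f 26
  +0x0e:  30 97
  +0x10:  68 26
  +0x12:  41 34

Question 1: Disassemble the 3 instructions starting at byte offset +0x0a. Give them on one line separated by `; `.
@+0a  little-endian(a0 60) = 0x60a0
  opcode bits[15:10]=0x18: band/RR
  [9:7] rd=1 = r1
  [6:4] rs=2 = r2
@+0c  little-endian(7f 26) = 0x267f
  opcode bits[15:10]=0x9: subi/RI
  [9:7] rd=4 = r4
  [6:0] imm=127 = #127
@+0e  little-endian(30 97) = 0x9730
  opcode bits[15:10]=0x25: bor/RR
  [9:7] rd=6 = r6
  [6:4] rs=3 = r3

band r2, r1; subi #127, r4; bor r3, r6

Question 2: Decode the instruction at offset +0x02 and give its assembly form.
beq #0

@+02  little-endian(00 a0) = 0xa000
  top 6b → 0x28 → beq [J]
  imm: (w>>0)&0x3ff=0x0 → #0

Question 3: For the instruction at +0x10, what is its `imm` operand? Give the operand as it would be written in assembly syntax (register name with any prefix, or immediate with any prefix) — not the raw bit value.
#104

+0x10: 68 26 ⇒ word 0x2668 (little)
  top 6b → 0x9 → subi [RI]
  rd@[9:7]=0x4 ⇒ r4
  imm@[6:0]=0x68 ⇒ #104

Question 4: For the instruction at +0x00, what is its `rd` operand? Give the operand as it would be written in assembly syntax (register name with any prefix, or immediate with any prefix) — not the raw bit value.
r3

+0x00: 80 d5 ⇒ word 0xd580 (little)
  op=0xd580>>10=0x35 ⇒ inc (R)
  [9:7] rd=3 = r3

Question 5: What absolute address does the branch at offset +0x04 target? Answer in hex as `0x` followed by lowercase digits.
[04] fe a3 → 0xa3fe
  opcode bits[15:10]=0x28: beq/J
  imm: (w>>0)&0x3ff=0x3fe (s10→-2) → #-2
  target = base 0x7a26 + off 0x04 + 2 + imm -2 = 0x7a2a

0x7a2a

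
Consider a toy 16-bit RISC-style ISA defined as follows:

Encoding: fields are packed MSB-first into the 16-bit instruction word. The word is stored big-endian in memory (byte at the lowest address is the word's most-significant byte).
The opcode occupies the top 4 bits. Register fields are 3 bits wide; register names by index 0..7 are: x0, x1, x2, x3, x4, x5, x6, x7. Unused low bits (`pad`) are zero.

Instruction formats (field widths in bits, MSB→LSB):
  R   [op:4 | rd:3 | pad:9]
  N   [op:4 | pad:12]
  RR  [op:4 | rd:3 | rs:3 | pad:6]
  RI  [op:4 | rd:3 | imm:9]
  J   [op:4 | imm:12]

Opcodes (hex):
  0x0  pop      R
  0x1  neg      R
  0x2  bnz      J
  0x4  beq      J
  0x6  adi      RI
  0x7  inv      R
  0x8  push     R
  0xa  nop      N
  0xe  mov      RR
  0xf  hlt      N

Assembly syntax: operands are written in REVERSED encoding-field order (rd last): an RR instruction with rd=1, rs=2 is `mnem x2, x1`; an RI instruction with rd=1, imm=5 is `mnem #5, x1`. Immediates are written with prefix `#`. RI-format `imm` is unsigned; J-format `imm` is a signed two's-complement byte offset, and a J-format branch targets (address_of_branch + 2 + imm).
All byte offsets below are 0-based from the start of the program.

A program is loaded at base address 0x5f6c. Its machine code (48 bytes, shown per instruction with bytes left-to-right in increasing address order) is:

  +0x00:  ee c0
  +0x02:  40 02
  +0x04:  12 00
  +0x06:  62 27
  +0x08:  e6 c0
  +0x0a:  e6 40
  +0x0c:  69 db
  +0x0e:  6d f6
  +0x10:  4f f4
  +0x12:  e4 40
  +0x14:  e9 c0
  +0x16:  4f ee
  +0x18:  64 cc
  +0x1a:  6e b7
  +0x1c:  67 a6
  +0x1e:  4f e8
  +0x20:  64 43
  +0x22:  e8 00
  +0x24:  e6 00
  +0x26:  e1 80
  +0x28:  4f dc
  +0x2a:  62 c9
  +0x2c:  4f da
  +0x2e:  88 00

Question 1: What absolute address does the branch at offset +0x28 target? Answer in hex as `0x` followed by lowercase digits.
0x5f72

@+28  big-endian(4f dc) = 0x4fdc
  op=0x4fdc>>12=0x4 ⇒ beq (J)
  imm: (w>>0)&0xfff=0xfdc (s12→-36) → #-36
  target = base 0x5f6c + off 0x28 + 2 + imm -36 = 0x5f72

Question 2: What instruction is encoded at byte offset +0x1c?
+0x1c: 67 a6 ⇒ word 0x67a6 (big)
  op=0x67a6>>12=0x6 ⇒ adi (RI)
  rd@[11:9]=0x3 ⇒ x3
  imm@[8:0]=0x1a6 ⇒ #422

adi #422, x3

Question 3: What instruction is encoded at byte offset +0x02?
beq #2

+0x02: 40 02 ⇒ word 0x4002 (big)
  opcode bits[15:12]=0x4: beq/J
  [11:0] imm=2 = #2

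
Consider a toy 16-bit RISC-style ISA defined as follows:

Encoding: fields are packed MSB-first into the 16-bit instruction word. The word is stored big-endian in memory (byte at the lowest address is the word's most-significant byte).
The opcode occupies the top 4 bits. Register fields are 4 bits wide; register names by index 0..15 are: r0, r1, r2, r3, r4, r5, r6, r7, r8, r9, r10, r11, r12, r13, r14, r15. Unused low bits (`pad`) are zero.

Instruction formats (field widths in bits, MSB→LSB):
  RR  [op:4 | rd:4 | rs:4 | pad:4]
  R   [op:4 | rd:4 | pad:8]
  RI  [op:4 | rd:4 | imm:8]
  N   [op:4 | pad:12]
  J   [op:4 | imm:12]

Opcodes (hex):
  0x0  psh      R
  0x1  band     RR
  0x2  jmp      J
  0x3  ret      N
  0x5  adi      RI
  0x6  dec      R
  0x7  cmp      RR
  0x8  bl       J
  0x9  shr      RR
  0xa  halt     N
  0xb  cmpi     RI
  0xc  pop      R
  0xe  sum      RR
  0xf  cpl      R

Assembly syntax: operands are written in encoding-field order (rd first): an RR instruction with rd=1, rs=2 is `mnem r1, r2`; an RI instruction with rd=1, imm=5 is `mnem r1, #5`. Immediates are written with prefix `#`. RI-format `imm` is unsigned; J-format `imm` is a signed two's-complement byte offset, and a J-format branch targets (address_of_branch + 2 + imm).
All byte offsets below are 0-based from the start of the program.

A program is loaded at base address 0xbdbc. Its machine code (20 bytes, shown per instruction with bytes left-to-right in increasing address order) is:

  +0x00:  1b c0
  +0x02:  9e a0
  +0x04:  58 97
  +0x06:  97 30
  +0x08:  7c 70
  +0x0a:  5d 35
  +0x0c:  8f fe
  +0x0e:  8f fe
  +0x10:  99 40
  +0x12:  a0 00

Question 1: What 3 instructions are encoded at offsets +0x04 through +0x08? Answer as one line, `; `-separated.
adi r8, #151; shr r7, r3; cmp r12, r7

[04] 58 97 → 0x5897
  top 4b → 0x5 → adi [RI]
  rd: (w>>8)&0xf=0x8 → r8
  imm: (w>>0)&0xff=0x97 → #151
[06] 97 30 → 0x9730
  top 4b → 0x9 → shr [RR]
  rd: (w>>8)&0xf=0x7 → r7
  rs: (w>>4)&0xf=0x3 → r3
[08] 7c 70 → 0x7c70
  top 4b → 0x7 → cmp [RR]
  rd: (w>>8)&0xf=0xc → r12
  rs: (w>>4)&0xf=0x7 → r7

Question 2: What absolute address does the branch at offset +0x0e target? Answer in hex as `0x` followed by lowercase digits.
0xbdca

off 0x0e: read 8f fe as big → 0x8ffe
  opcode bits[15:12]=0x8: bl/J
  imm@[11:0]=0xffe (s12→-2) ⇒ #-2
  target = base 0xbdbc + off 0x0e + 2 + imm -2 = 0xbdca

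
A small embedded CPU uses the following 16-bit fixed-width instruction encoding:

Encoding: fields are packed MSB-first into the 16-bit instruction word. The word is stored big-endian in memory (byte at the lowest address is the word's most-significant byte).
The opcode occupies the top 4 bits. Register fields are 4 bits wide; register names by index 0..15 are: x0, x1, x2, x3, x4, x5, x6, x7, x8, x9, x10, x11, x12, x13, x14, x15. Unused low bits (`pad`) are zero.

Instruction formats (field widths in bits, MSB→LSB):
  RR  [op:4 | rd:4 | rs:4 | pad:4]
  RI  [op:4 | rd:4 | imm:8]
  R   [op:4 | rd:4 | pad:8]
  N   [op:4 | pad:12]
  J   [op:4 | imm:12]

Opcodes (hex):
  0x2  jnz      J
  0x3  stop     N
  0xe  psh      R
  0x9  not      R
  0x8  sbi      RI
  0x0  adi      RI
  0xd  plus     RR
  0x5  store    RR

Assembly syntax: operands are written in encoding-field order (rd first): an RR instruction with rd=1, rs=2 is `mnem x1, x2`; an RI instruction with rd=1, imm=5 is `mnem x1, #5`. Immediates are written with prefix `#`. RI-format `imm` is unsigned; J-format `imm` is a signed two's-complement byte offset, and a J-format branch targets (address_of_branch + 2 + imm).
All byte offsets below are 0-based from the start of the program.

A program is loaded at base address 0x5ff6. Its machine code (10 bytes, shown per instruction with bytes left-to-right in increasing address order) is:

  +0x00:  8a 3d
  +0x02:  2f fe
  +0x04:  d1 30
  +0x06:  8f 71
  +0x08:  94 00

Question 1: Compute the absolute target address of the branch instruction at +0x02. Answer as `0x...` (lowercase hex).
off 0x02: read 2f fe as big → 0x2ffe
  top 4b → 0x2 → jnz [J]
  [11:0] imm=4094 (s12→-2) = #-2
  target = base 0x5ff6 + off 0x02 + 2 + imm -2 = 0x5ff8

0x5ff8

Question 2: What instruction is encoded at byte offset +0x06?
sbi x15, #113

off 0x06: read 8f 71 as big → 0x8f71
  op=0x8f71>>12=0x8 ⇒ sbi (RI)
  rd@[11:8]=0xf ⇒ x15
  imm@[7:0]=0x71 ⇒ #113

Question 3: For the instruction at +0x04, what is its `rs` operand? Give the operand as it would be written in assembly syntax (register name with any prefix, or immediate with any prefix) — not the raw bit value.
x3

@+04  big-endian(d1 30) = 0xd130
  top 4b → 0xd → plus [RR]
  rd@[11:8]=0x1 ⇒ x1
  rs@[7:4]=0x3 ⇒ x3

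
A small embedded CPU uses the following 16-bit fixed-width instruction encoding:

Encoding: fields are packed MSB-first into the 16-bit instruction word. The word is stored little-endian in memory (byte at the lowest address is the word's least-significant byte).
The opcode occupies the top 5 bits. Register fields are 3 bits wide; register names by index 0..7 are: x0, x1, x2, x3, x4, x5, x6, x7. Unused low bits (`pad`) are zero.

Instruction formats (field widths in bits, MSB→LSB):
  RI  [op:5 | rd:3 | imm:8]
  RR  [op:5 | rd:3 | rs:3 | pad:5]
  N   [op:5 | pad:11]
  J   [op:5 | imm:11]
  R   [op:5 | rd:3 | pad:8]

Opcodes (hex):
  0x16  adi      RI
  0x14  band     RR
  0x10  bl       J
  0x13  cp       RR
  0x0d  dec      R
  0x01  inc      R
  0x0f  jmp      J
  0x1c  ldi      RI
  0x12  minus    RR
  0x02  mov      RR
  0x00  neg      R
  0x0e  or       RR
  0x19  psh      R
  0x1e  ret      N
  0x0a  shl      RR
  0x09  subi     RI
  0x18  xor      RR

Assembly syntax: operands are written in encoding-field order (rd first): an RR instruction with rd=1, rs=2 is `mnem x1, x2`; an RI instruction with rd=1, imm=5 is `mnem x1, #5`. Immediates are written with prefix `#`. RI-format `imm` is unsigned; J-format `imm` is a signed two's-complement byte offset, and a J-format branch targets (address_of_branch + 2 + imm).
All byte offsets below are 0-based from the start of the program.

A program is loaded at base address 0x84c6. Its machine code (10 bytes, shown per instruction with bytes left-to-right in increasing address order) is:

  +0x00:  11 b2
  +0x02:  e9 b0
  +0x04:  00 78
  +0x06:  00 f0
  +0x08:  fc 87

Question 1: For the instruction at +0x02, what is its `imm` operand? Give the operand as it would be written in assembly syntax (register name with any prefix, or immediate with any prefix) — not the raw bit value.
off 0x02: read e9 b0 as little → 0xb0e9
  op=0xb0e9>>11=0x16 ⇒ adi (RI)
  [10:8] rd=0 = x0
  [7:0] imm=233 = #233

#233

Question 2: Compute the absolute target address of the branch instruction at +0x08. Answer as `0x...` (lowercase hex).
0x84cc

+0x08: fc 87 ⇒ word 0x87fc (little)
  op=0x87fc>>11=0x10 ⇒ bl (J)
  [10:0] imm=2044 (s11→-4) = #-4
  target = base 0x84c6 + off 0x08 + 2 + imm -4 = 0x84cc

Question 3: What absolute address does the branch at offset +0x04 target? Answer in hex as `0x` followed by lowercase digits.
off 0x04: read 00 78 as little → 0x7800
  op=0x7800>>11=0xf ⇒ jmp (J)
  [10:0] imm=0 = #0
  target = base 0x84c6 + off 0x04 + 2 + imm 0 = 0x84cc

0x84cc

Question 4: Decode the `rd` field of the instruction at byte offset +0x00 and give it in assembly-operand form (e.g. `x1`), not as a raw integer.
x2

off 0x00: read 11 b2 as little → 0xb211
  opcode bits[15:11]=0x16: adi/RI
  [10:8] rd=2 = x2
  [7:0] imm=17 = #17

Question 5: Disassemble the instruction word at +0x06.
ret

[06] 00 f0 → 0xf000
  op=0xf000>>11=0x1e ⇒ ret (N)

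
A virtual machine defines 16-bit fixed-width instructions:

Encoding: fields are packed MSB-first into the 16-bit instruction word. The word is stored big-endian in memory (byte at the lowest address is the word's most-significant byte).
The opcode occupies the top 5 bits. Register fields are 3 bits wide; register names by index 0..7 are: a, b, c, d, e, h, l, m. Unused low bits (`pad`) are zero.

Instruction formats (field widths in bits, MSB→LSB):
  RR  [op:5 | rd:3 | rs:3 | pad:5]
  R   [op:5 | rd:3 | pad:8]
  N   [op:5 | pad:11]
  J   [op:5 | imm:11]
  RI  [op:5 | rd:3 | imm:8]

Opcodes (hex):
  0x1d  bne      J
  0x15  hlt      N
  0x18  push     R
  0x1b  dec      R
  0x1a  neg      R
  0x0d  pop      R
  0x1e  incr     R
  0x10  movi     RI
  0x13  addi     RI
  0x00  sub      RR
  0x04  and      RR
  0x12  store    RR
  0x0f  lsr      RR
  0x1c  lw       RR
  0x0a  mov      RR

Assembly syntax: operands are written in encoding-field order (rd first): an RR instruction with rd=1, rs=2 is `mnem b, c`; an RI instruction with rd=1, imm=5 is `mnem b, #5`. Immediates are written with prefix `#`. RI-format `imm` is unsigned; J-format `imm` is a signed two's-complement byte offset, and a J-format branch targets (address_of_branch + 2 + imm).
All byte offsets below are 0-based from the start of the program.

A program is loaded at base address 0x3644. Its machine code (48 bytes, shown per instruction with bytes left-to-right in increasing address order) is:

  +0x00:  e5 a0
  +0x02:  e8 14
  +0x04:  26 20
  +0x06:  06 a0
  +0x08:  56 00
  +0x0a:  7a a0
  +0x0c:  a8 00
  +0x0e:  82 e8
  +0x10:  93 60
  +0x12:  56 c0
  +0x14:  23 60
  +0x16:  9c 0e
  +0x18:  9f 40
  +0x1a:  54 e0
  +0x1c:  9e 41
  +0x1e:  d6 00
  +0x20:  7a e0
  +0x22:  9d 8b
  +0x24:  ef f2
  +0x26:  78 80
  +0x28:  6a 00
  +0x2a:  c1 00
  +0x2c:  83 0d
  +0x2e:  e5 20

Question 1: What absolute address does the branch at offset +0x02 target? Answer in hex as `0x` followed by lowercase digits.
0x365c

[02] e8 14 → 0xe814
  opcode bits[15:11]=0x1d: bne/J
  imm: (w>>0)&0x7ff=0x14 → #20
  target = base 0x3644 + off 0x02 + 2 + imm 20 = 0x365c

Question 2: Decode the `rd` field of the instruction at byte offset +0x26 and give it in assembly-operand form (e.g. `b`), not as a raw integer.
+0x26: 78 80 ⇒ word 0x7880 (big)
  opcode bits[15:11]=0xf: lsr/RR
  [10:8] rd=0 = a
  [7:5] rs=4 = e

a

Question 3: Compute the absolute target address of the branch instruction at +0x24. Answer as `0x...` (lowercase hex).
0x365c

[24] ef f2 → 0xeff2
  op=0xeff2>>11=0x1d ⇒ bne (J)
  [10:0] imm=2034 (s11→-14) = #-14
  target = base 0x3644 + off 0x24 + 2 + imm -14 = 0x365c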